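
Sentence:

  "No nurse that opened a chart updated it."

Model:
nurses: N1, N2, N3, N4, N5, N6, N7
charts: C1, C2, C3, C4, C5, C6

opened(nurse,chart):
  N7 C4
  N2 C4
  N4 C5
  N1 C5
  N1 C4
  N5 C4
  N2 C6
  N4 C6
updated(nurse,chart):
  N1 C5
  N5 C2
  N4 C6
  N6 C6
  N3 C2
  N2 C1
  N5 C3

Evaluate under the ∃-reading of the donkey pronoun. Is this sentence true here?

"it" takes "a chart" as antecedent — a donkey pronoun bound across the clause boundary.
Truth condition: for no (n,c) with opened(n,c) does updated(n,c) hold.
Restrictor pairs — does the scope hold? (N1,C4):fails  (N1,C5):holds  (N2,C4):fails  (N2,C6):fails  (N4,C5):fails  (N4,C6):holds  (N5,C4):fails  (N7,C4):fails
Scope holds for 2 pair(s), so the sentence is false.

False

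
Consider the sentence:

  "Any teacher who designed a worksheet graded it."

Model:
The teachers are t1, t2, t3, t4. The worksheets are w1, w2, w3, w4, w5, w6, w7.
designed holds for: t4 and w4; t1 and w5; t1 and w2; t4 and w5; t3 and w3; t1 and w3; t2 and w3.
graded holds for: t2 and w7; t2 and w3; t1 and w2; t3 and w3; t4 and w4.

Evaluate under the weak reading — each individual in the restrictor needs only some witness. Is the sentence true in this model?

"it" takes "a worksheet" as antecedent — a donkey pronoun bound across the clause boundary.
Weak reading: every teacher t with some designed-worksheet has at least one designed-worksheet w such that graded(t,w).
Per teacher: t1:✓  t2:✓  t3:✓  t4:✓
Every teacher in the restrictor has a witness.

True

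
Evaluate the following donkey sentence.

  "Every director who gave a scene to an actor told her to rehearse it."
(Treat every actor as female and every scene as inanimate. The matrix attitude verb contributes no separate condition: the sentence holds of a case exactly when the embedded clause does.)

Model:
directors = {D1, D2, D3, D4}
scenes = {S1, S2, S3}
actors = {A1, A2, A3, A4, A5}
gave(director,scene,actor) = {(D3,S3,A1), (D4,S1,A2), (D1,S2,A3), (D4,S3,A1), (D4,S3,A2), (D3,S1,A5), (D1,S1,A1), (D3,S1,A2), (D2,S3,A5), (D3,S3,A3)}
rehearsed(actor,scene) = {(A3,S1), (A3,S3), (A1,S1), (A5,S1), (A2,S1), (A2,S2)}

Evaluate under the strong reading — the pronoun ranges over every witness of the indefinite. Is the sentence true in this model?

"her" takes "an actor" as antecedent and "it" takes "a scene"; both are donkey pronouns co-varying with the restrictor.
Strong reading: for every (d,s,a) with gave(d,s,a), rehearsed(a,s).
Restrictor triples: (D1,S1,A1)→rehearsed(A1,S1) ✓  (D1,S2,A3)→rehearsed(A3,S2) ✗  (D2,S3,A5)→rehearsed(A5,S3) ✗  (D3,S1,A2)→rehearsed(A2,S1) ✓  (D3,S1,A5)→rehearsed(A5,S1) ✓  (D3,S3,A1)→rehearsed(A1,S3) ✗  (D3,S3,A3)→rehearsed(A3,S3) ✓  (D4,S1,A2)→rehearsed(A2,S1) ✓  (D4,S3,A1)→rehearsed(A1,S3) ✗  (D4,S3,A2)→rehearsed(A2,S3) ✗
Counterexample: (D1,S2,A3) — rehearsed(A3,S2) does not hold.

False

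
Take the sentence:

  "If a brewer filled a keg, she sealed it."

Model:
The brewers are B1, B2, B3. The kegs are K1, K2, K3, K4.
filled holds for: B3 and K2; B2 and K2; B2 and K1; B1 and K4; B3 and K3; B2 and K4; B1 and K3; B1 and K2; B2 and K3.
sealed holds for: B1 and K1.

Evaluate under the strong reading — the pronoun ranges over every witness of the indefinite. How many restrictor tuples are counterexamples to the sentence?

"it" takes "a keg" as antecedent — a donkey pronoun bound across the clause boundary.
Strong reading: for every (b,k) with filled(b,k), sealed(b,k).
Restrictor pairs: (B1,K2) ✗  (B1,K3) ✗  (B1,K4) ✗  (B2,K1) ✗  (B2,K2) ✗  (B2,K3) ✗  (B2,K4) ✗  (B3,K2) ✗  (B3,K3) ✗
Counterexamples (restrictor pairs failing the scope): 9.

9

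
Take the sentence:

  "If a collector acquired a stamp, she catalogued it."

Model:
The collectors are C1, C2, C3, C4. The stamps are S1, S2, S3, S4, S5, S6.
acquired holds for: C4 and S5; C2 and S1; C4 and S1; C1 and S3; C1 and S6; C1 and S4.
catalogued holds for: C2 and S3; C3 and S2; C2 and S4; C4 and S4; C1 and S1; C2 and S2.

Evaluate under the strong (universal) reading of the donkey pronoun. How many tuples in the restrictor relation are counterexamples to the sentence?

"it" takes "a stamp" as antecedent — a donkey pronoun bound across the clause boundary.
Strong reading: for every (c,s) with acquired(c,s), catalogued(c,s).
Restrictor pairs: (C1,S3) ✗  (C1,S4) ✗  (C1,S6) ✗  (C2,S1) ✗  (C4,S1) ✗  (C4,S5) ✗
Counterexamples (restrictor pairs failing the scope): 6.

6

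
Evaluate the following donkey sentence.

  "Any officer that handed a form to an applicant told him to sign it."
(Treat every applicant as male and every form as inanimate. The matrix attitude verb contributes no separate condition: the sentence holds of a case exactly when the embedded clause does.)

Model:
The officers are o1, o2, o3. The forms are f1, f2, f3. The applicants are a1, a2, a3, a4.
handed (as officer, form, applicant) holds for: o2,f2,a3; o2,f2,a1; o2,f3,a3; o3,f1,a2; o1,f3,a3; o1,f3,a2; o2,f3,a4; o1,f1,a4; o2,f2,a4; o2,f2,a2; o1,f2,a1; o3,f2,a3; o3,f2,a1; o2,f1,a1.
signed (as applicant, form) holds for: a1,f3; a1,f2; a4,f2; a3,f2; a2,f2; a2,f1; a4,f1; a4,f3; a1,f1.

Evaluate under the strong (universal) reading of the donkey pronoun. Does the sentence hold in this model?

"him" takes "an applicant" as antecedent and "it" takes "a form"; both are donkey pronouns co-varying with the restrictor.
Strong reading: for every (o,f,a) with handed(o,f,a), signed(a,f).
Restrictor triples: (o1,f1,a4)→signed(a4,f1) ✓  (o1,f2,a1)→signed(a1,f2) ✓  (o1,f3,a2)→signed(a2,f3) ✗  (o1,f3,a3)→signed(a3,f3) ✗  (o2,f1,a1)→signed(a1,f1) ✓  (o2,f2,a1)→signed(a1,f2) ✓  (o2,f2,a2)→signed(a2,f2) ✓  (o2,f2,a3)→signed(a3,f2) ✓  (o2,f2,a4)→signed(a4,f2) ✓  (o2,f3,a3)→signed(a3,f3) ✗  (o2,f3,a4)→signed(a4,f3) ✓  (o3,f1,a2)→signed(a2,f1) ✓  (o3,f2,a1)→signed(a1,f2) ✓  (o3,f2,a3)→signed(a3,f2) ✓
Counterexample: (o1,f3,a2) — signed(a2,f3) does not hold.

False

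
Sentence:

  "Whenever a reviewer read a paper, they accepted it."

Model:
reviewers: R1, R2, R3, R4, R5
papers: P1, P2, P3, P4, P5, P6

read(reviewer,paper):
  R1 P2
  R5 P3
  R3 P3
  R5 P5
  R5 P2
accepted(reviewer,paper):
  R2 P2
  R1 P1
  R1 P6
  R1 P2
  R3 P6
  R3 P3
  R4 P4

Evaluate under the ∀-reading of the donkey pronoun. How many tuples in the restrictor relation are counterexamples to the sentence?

"it" takes "a paper" as antecedent — a donkey pronoun bound across the clause boundary.
Strong reading: for every (r,p) with read(r,p), accepted(r,p).
Restrictor pairs: (R1,P2) ✓  (R3,P3) ✓  (R5,P2) ✗  (R5,P3) ✗  (R5,P5) ✗
Counterexamples (restrictor pairs failing the scope): 3.

3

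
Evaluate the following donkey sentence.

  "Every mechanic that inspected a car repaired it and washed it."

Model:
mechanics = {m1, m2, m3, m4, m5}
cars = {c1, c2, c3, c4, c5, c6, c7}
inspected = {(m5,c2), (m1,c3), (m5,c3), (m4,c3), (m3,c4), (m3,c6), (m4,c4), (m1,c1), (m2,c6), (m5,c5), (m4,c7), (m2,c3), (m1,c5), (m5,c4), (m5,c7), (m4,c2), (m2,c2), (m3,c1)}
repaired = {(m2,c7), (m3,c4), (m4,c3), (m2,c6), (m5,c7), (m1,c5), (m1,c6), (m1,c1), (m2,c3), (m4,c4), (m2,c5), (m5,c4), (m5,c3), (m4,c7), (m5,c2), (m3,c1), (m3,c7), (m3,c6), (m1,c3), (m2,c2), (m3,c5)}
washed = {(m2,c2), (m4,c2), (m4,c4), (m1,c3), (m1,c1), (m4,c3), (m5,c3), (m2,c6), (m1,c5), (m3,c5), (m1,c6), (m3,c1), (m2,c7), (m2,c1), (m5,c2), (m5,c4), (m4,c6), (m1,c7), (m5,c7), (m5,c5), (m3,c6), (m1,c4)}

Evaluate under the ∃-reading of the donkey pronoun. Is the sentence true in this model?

"it" takes "a car" as antecedent — a donkey pronoun bound across the clause boundary.
Weak reading: every mechanic m with some inspected-car has at least one inspected-car c such that repaired(m,c) ∧ washed(m,c).
Per mechanic: m1:✓  m2:✓  m3:✓  m4:✓  m5:✓
Every mechanic in the restrictor has a witness.

True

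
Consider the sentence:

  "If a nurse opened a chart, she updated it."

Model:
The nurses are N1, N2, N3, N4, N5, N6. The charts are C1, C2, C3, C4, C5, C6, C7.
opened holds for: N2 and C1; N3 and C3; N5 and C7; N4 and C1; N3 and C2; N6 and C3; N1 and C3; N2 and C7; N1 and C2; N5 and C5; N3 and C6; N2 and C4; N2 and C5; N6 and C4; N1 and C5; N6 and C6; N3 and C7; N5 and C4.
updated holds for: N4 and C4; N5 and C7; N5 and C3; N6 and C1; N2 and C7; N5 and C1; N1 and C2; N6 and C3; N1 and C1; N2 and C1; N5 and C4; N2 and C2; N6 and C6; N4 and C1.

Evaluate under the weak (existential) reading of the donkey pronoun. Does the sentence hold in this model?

"it" takes "a chart" as antecedent — a donkey pronoun bound across the clause boundary.
Weak reading: every nurse n with some opened-chart has at least one opened-chart c such that updated(n,c).
Per nurse: N1:✓  N2:✓  N3:✗  N4:✓  N5:✓  N6:✓
N3 has no witness among its opened-charts.

False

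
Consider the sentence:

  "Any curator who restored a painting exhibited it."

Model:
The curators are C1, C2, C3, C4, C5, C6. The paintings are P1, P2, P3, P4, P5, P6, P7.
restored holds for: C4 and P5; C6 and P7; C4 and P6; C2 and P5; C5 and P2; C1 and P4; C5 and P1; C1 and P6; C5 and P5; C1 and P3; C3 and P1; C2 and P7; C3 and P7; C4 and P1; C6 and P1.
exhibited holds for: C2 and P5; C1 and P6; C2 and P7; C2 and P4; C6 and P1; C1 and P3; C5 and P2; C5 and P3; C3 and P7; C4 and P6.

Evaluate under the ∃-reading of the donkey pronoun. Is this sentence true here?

True

"it" takes "a painting" as antecedent — a donkey pronoun bound across the clause boundary.
Weak reading: every curator c with some restored-painting has at least one restored-painting p such that exhibited(c,p).
Per curator: C1:✓  C2:✓  C3:✓  C4:✓  C5:✓  C6:✓
Every curator in the restrictor has a witness.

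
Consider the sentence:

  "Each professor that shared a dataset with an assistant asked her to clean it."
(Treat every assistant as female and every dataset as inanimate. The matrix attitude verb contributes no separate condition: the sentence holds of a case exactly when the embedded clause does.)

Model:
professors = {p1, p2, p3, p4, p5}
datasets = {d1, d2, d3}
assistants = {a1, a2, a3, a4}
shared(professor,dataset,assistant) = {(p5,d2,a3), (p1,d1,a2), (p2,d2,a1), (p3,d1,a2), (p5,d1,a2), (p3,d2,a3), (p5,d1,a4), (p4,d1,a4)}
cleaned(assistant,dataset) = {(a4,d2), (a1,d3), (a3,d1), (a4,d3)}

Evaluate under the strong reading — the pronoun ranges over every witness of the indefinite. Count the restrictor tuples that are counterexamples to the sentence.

"her" takes "an assistant" as antecedent and "it" takes "a dataset"; both are donkey pronouns co-varying with the restrictor.
Strong reading: for every (p,d,a) with shared(p,d,a), cleaned(a,d).
Restrictor triples: (p1,d1,a2)→cleaned(a2,d1) ✗  (p2,d2,a1)→cleaned(a1,d2) ✗  (p3,d1,a2)→cleaned(a2,d1) ✗  (p3,d2,a3)→cleaned(a3,d2) ✗  (p4,d1,a4)→cleaned(a4,d1) ✗  (p5,d1,a2)→cleaned(a2,d1) ✗  (p5,d1,a4)→cleaned(a4,d1) ✗  (p5,d2,a3)→cleaned(a3,d2) ✗
Counterexamples (restrictor triples failing the scope): 8.

8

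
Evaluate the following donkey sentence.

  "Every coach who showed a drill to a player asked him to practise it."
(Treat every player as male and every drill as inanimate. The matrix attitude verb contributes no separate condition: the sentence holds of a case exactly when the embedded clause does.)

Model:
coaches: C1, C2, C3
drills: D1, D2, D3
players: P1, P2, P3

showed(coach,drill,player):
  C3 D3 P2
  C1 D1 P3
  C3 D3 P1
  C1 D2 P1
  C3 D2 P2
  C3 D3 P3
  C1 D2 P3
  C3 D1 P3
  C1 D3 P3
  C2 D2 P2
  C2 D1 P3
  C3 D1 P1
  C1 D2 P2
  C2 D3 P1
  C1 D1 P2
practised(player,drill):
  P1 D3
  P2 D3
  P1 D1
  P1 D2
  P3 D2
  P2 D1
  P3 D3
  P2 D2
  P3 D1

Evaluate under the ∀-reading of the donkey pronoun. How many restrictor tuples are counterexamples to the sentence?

"him" takes "a player" as antecedent and "it" takes "a drill"; both are donkey pronouns co-varying with the restrictor.
Strong reading: for every (c,d,p) with showed(c,d,p), practised(p,d).
Restrictor triples: (C1,D1,P2)→practised(P2,D1) ✓  (C1,D1,P3)→practised(P3,D1) ✓  (C1,D2,P1)→practised(P1,D2) ✓  (C1,D2,P2)→practised(P2,D2) ✓  (C1,D2,P3)→practised(P3,D2) ✓  (C1,D3,P3)→practised(P3,D3) ✓  (C2,D1,P3)→practised(P3,D1) ✓  (C2,D2,P2)→practised(P2,D2) ✓  (C2,D3,P1)→practised(P1,D3) ✓  (C3,D1,P1)→practised(P1,D1) ✓  (C3,D1,P3)→practised(P3,D1) ✓  (C3,D2,P2)→practised(P2,D2) ✓  (C3,D3,P1)→practised(P1,D3) ✓  (C3,D3,P2)→practised(P2,D3) ✓  (C3,D3,P3)→practised(P3,D3) ✓
Counterexamples (restrictor triples failing the scope): 0.

0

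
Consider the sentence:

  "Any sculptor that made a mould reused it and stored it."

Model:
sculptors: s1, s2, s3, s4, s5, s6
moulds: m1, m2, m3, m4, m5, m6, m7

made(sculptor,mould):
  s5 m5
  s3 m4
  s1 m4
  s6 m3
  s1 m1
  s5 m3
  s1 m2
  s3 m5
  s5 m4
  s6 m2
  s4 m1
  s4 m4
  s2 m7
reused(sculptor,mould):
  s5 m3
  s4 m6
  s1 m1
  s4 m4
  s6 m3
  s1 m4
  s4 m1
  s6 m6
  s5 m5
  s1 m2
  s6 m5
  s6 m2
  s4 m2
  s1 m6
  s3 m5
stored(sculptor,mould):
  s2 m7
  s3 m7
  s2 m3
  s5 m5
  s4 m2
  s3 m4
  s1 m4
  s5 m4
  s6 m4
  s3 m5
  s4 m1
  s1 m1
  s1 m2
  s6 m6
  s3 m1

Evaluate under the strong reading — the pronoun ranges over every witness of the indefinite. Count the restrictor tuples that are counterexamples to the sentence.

"it" takes "a mould" as antecedent — a donkey pronoun bound across the clause boundary.
Strong reading: for every (s,m) with made(s,m), reused(s,m) ∧ stored(s,m).
Restrictor pairs: (s1,m1) ✓  (s1,m2) ✓  (s1,m4) ✓  (s2,m7) ✗  (s3,m4) ✗  (s3,m5) ✓  (s4,m1) ✓  (s4,m4) ✗  (s5,m3) ✗  (s5,m4) ✗  (s5,m5) ✓  (s6,m2) ✗  (s6,m3) ✗
Counterexamples (restrictor pairs failing the scope): 7.

7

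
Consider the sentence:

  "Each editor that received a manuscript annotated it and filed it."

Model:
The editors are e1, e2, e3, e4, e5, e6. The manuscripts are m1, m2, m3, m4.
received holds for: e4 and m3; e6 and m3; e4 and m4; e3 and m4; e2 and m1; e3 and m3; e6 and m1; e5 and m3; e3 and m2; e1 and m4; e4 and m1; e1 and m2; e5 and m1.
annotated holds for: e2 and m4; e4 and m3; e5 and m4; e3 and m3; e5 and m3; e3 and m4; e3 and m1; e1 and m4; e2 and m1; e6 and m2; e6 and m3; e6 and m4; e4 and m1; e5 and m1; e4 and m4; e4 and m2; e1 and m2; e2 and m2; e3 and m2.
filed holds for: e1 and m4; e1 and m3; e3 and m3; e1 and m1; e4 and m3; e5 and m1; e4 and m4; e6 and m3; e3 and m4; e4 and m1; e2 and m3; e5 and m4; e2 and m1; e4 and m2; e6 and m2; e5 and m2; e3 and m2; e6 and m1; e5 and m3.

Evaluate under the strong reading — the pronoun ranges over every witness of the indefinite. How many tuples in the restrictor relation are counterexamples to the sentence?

2

"it" takes "a manuscript" as antecedent — a donkey pronoun bound across the clause boundary.
Strong reading: for every (e,m) with received(e,m), annotated(e,m) ∧ filed(e,m).
Restrictor pairs: (e1,m2) ✗  (e1,m4) ✓  (e2,m1) ✓  (e3,m2) ✓  (e3,m3) ✓  (e3,m4) ✓  (e4,m1) ✓  (e4,m3) ✓  (e4,m4) ✓  (e5,m1) ✓  (e5,m3) ✓  (e6,m1) ✗  (e6,m3) ✓
Counterexamples (restrictor pairs failing the scope): 2.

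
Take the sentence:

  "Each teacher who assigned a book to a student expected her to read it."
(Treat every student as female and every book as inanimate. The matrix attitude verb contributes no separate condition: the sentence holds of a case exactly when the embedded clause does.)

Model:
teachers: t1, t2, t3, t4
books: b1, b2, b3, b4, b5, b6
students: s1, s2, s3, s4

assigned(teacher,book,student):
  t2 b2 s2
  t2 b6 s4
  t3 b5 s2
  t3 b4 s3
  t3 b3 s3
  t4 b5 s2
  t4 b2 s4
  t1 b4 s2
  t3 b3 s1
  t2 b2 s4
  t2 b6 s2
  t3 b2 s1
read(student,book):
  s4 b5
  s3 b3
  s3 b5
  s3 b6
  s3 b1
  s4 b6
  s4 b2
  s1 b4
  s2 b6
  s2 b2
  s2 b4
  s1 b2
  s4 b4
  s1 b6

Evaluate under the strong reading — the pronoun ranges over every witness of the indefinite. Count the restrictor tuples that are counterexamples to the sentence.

"her" takes "a student" as antecedent and "it" takes "a book"; both are donkey pronouns co-varying with the restrictor.
Strong reading: for every (t,b,s) with assigned(t,b,s), read(s,b).
Restrictor triples: (t1,b4,s2)→read(s2,b4) ✓  (t2,b2,s2)→read(s2,b2) ✓  (t2,b2,s4)→read(s4,b2) ✓  (t2,b6,s2)→read(s2,b6) ✓  (t2,b6,s4)→read(s4,b6) ✓  (t3,b2,s1)→read(s1,b2) ✓  (t3,b3,s1)→read(s1,b3) ✗  (t3,b3,s3)→read(s3,b3) ✓  (t3,b4,s3)→read(s3,b4) ✗  (t3,b5,s2)→read(s2,b5) ✗  (t4,b2,s4)→read(s4,b2) ✓  (t4,b5,s2)→read(s2,b5) ✗
Counterexamples (restrictor triples failing the scope): 4.

4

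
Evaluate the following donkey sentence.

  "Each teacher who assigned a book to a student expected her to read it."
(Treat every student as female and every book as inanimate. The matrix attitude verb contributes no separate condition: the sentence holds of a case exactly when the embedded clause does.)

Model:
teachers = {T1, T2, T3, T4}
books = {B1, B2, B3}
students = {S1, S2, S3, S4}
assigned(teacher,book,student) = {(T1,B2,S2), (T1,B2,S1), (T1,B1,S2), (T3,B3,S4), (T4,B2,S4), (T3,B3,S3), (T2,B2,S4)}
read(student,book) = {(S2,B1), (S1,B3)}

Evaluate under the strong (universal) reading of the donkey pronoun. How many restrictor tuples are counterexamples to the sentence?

"her" takes "a student" as antecedent and "it" takes "a book"; both are donkey pronouns co-varying with the restrictor.
Strong reading: for every (t,b,s) with assigned(t,b,s), read(s,b).
Restrictor triples: (T1,B1,S2)→read(S2,B1) ✓  (T1,B2,S1)→read(S1,B2) ✗  (T1,B2,S2)→read(S2,B2) ✗  (T2,B2,S4)→read(S4,B2) ✗  (T3,B3,S3)→read(S3,B3) ✗  (T3,B3,S4)→read(S4,B3) ✗  (T4,B2,S4)→read(S4,B2) ✗
Counterexamples (restrictor triples failing the scope): 6.

6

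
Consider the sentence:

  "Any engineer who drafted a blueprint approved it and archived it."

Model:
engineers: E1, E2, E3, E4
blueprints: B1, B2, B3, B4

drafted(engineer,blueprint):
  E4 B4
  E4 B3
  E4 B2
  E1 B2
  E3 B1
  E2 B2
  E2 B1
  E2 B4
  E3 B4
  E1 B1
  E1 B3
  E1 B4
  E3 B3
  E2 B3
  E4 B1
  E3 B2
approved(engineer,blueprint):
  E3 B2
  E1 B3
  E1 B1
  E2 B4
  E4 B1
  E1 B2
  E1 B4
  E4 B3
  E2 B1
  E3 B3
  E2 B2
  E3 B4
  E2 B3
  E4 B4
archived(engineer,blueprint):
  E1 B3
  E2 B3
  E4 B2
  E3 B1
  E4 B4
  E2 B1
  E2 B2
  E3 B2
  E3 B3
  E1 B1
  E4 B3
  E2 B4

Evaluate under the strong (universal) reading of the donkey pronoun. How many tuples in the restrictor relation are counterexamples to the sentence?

6

"it" takes "a blueprint" as antecedent — a donkey pronoun bound across the clause boundary.
Strong reading: for every (e,b) with drafted(e,b), approved(e,b) ∧ archived(e,b).
Restrictor pairs: (E1,B1) ✓  (E1,B2) ✗  (E1,B3) ✓  (E1,B4) ✗  (E2,B1) ✓  (E2,B2) ✓  (E2,B3) ✓  (E2,B4) ✓  (E3,B1) ✗  (E3,B2) ✓  (E3,B3) ✓  (E3,B4) ✗  (E4,B1) ✗  (E4,B2) ✗  (E4,B3) ✓  (E4,B4) ✓
Counterexamples (restrictor pairs failing the scope): 6.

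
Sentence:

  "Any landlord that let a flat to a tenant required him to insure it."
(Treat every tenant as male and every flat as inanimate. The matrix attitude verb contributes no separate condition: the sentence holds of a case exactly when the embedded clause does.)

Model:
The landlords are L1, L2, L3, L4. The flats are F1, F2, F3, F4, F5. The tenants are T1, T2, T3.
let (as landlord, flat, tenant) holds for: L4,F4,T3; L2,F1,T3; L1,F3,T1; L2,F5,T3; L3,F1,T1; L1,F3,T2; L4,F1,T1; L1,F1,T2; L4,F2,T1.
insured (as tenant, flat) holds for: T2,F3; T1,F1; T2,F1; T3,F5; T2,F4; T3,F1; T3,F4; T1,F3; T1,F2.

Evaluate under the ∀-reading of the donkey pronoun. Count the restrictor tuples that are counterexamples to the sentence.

0

"him" takes "a tenant" as antecedent and "it" takes "a flat"; both are donkey pronouns co-varying with the restrictor.
Strong reading: for every (l,f,t) with let(l,f,t), insured(t,f).
Restrictor triples: (L1,F1,T2)→insured(T2,F1) ✓  (L1,F3,T1)→insured(T1,F3) ✓  (L1,F3,T2)→insured(T2,F3) ✓  (L2,F1,T3)→insured(T3,F1) ✓  (L2,F5,T3)→insured(T3,F5) ✓  (L3,F1,T1)→insured(T1,F1) ✓  (L4,F1,T1)→insured(T1,F1) ✓  (L4,F2,T1)→insured(T1,F2) ✓  (L4,F4,T3)→insured(T3,F4) ✓
Counterexamples (restrictor triples failing the scope): 0.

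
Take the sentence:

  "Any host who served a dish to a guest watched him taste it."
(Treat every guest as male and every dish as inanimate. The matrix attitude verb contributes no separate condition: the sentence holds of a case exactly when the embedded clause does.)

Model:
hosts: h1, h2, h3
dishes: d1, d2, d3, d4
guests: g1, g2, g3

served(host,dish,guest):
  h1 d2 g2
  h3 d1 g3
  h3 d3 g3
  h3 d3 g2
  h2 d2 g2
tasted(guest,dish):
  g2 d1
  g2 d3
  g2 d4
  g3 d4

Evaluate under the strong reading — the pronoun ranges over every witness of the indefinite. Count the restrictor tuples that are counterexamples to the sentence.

"him" takes "a guest" as antecedent and "it" takes "a dish"; both are donkey pronouns co-varying with the restrictor.
Strong reading: for every (h,d,g) with served(h,d,g), tasted(g,d).
Restrictor triples: (h1,d2,g2)→tasted(g2,d2) ✗  (h2,d2,g2)→tasted(g2,d2) ✗  (h3,d1,g3)→tasted(g3,d1) ✗  (h3,d3,g2)→tasted(g2,d3) ✓  (h3,d3,g3)→tasted(g3,d3) ✗
Counterexamples (restrictor triples failing the scope): 4.

4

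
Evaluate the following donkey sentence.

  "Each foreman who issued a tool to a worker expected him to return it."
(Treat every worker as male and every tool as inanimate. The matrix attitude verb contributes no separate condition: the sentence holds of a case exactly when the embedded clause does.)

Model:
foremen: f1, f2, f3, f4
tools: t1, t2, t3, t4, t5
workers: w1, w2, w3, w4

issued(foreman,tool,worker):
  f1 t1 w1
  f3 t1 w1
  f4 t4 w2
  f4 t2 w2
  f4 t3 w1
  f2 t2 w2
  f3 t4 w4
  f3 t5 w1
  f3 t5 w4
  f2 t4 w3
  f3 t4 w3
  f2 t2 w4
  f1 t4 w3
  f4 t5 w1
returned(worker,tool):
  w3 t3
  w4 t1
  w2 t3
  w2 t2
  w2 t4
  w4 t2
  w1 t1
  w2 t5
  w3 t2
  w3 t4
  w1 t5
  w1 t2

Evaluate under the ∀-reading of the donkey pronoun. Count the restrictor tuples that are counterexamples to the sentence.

"him" takes "a worker" as antecedent and "it" takes "a tool"; both are donkey pronouns co-varying with the restrictor.
Strong reading: for every (f,t,w) with issued(f,t,w), returned(w,t).
Restrictor triples: (f1,t1,w1)→returned(w1,t1) ✓  (f1,t4,w3)→returned(w3,t4) ✓  (f2,t2,w2)→returned(w2,t2) ✓  (f2,t2,w4)→returned(w4,t2) ✓  (f2,t4,w3)→returned(w3,t4) ✓  (f3,t1,w1)→returned(w1,t1) ✓  (f3,t4,w3)→returned(w3,t4) ✓  (f3,t4,w4)→returned(w4,t4) ✗  (f3,t5,w1)→returned(w1,t5) ✓  (f3,t5,w4)→returned(w4,t5) ✗  (f4,t2,w2)→returned(w2,t2) ✓  (f4,t3,w1)→returned(w1,t3) ✗  (f4,t4,w2)→returned(w2,t4) ✓  (f4,t5,w1)→returned(w1,t5) ✓
Counterexamples (restrictor triples failing the scope): 3.

3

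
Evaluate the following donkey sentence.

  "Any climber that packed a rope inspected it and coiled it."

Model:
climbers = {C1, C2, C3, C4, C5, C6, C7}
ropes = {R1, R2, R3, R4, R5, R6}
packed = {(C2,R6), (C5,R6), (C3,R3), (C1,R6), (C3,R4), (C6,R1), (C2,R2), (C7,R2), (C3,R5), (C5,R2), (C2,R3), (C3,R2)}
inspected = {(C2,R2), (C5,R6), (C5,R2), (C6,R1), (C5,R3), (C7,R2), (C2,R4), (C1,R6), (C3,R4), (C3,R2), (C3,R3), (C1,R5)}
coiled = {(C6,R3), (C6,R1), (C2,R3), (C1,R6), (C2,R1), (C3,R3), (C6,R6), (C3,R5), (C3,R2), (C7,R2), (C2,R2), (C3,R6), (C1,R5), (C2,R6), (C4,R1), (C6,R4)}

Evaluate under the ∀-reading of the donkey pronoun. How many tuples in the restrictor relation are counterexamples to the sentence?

"it" takes "a rope" as antecedent — a donkey pronoun bound across the clause boundary.
Strong reading: for every (c,r) with packed(c,r), inspected(c,r) ∧ coiled(c,r).
Restrictor pairs: (C1,R6) ✓  (C2,R2) ✓  (C2,R3) ✗  (C2,R6) ✗  (C3,R2) ✓  (C3,R3) ✓  (C3,R4) ✗  (C3,R5) ✗  (C5,R2) ✗  (C5,R6) ✗  (C6,R1) ✓  (C7,R2) ✓
Counterexamples (restrictor pairs failing the scope): 6.

6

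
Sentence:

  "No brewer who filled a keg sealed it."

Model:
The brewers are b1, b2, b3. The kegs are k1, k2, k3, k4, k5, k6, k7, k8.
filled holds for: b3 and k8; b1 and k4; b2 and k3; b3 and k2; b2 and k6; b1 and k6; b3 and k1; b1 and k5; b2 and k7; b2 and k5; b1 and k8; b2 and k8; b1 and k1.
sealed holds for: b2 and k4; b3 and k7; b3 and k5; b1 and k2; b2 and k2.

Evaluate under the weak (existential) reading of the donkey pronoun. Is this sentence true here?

"it" takes "a keg" as antecedent — a donkey pronoun bound across the clause boundary.
Truth condition: for no (b,k) with filled(b,k) does sealed(b,k) hold.
Restrictor pairs — does the scope hold? (b1,k1):fails  (b1,k4):fails  (b1,k5):fails  (b1,k6):fails  (b1,k8):fails  (b2,k3):fails  (b2,k5):fails  (b2,k6):fails  (b2,k7):fails  (b2,k8):fails  (b3,k1):fails  (b3,k2):fails  (b3,k8):fails
Scope holds for no restrictor pair, so the sentence is true.

True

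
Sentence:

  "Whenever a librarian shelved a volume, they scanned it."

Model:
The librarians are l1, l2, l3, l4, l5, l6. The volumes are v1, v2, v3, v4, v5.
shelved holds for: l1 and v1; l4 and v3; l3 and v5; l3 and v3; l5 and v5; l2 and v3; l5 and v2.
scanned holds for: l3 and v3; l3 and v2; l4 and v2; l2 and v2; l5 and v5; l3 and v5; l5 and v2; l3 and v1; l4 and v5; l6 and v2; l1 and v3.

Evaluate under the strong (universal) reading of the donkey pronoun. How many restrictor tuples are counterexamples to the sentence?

3

"it" takes "a volume" as antecedent — a donkey pronoun bound across the clause boundary.
Strong reading: for every (l,v) with shelved(l,v), scanned(l,v).
Restrictor pairs: (l1,v1) ✗  (l2,v3) ✗  (l3,v3) ✓  (l3,v5) ✓  (l4,v3) ✗  (l5,v2) ✓  (l5,v5) ✓
Counterexamples (restrictor pairs failing the scope): 3.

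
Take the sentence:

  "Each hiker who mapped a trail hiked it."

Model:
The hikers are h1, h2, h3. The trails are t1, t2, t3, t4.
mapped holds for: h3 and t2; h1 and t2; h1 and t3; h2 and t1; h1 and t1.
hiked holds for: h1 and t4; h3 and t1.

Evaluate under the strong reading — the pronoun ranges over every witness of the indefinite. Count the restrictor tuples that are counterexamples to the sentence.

5

"it" takes "a trail" as antecedent — a donkey pronoun bound across the clause boundary.
Strong reading: for every (h,t) with mapped(h,t), hiked(h,t).
Restrictor pairs: (h1,t1) ✗  (h1,t2) ✗  (h1,t3) ✗  (h2,t1) ✗  (h3,t2) ✗
Counterexamples (restrictor pairs failing the scope): 5.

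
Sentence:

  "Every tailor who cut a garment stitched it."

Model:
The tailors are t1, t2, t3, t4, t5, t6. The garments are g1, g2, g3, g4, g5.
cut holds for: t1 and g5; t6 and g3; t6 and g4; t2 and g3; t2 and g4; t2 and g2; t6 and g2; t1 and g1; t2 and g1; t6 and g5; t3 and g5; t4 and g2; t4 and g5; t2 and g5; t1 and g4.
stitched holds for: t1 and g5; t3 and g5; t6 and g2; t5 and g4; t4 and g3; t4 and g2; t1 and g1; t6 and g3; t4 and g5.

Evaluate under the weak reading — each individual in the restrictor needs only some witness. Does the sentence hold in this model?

"it" takes "a garment" as antecedent — a donkey pronoun bound across the clause boundary.
Weak reading: every tailor t with some cut-garment has at least one cut-garment g such that stitched(t,g).
Per tailor: t1:✓  t2:✗  t3:✓  t4:✓  t6:✓
t2 has no witness among its cut-garments.

False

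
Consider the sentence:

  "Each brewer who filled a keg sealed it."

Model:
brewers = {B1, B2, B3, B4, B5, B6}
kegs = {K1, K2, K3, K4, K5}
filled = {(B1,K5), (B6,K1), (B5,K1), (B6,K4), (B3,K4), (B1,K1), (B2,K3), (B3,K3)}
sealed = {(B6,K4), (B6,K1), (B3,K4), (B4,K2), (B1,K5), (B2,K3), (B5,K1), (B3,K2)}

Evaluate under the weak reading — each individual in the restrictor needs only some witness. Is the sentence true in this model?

True

"it" takes "a keg" as antecedent — a donkey pronoun bound across the clause boundary.
Weak reading: every brewer b with some filled-keg has at least one filled-keg k such that sealed(b,k).
Per brewer: B1:✓  B2:✓  B3:✓  B5:✓  B6:✓
Every brewer in the restrictor has a witness.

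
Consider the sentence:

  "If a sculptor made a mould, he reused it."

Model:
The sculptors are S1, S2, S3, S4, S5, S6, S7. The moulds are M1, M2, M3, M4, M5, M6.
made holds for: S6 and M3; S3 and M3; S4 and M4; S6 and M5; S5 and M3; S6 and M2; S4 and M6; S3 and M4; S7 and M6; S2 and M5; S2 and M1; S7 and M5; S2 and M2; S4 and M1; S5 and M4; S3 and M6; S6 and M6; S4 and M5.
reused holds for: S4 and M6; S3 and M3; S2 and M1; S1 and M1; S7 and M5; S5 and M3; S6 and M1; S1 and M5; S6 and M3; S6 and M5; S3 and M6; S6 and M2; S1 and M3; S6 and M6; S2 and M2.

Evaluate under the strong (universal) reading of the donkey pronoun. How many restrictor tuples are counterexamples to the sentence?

"it" takes "a mould" as antecedent — a donkey pronoun bound across the clause boundary.
Strong reading: for every (s,m) with made(s,m), reused(s,m).
Restrictor pairs: (S2,M1) ✓  (S2,M2) ✓  (S2,M5) ✗  (S3,M3) ✓  (S3,M4) ✗  (S3,M6) ✓  (S4,M1) ✗  (S4,M4) ✗  (S4,M5) ✗  (S4,M6) ✓  (S5,M3) ✓  (S5,M4) ✗  (S6,M2) ✓  (S6,M3) ✓  (S6,M5) ✓  (S6,M6) ✓  (S7,M5) ✓  (S7,M6) ✗
Counterexamples (restrictor pairs failing the scope): 7.

7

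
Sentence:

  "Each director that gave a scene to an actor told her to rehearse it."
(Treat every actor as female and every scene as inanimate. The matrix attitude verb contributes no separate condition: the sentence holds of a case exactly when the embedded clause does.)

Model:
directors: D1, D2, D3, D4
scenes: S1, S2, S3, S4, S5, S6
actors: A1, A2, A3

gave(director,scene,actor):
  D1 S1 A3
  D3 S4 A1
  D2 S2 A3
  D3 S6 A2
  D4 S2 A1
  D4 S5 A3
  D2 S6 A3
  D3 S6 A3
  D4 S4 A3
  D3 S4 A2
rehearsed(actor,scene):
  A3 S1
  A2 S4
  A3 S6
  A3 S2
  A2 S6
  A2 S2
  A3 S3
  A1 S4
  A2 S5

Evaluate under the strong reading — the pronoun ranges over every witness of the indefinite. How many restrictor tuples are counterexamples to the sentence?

3

"her" takes "an actor" as antecedent and "it" takes "a scene"; both are donkey pronouns co-varying with the restrictor.
Strong reading: for every (d,s,a) with gave(d,s,a), rehearsed(a,s).
Restrictor triples: (D1,S1,A3)→rehearsed(A3,S1) ✓  (D2,S2,A3)→rehearsed(A3,S2) ✓  (D2,S6,A3)→rehearsed(A3,S6) ✓  (D3,S4,A1)→rehearsed(A1,S4) ✓  (D3,S4,A2)→rehearsed(A2,S4) ✓  (D3,S6,A2)→rehearsed(A2,S6) ✓  (D3,S6,A3)→rehearsed(A3,S6) ✓  (D4,S2,A1)→rehearsed(A1,S2) ✗  (D4,S4,A3)→rehearsed(A3,S4) ✗  (D4,S5,A3)→rehearsed(A3,S5) ✗
Counterexamples (restrictor triples failing the scope): 3.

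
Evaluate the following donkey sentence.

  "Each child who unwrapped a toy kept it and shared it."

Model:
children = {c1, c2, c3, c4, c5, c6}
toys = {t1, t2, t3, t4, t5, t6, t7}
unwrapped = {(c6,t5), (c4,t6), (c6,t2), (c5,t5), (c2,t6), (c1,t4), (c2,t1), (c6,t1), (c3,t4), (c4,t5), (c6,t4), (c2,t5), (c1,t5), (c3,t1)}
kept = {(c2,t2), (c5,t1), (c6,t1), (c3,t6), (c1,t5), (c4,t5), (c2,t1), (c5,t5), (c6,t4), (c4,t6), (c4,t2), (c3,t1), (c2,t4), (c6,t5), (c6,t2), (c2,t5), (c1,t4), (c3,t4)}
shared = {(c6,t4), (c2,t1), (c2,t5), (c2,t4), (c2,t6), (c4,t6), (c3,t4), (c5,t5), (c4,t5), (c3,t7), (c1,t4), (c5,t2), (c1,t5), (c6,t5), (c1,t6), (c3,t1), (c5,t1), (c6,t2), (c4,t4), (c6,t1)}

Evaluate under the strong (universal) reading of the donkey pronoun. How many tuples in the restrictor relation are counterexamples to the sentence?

1

"it" takes "a toy" as antecedent — a donkey pronoun bound across the clause boundary.
Strong reading: for every (c,t) with unwrapped(c,t), kept(c,t) ∧ shared(c,t).
Restrictor pairs: (c1,t4) ✓  (c1,t5) ✓  (c2,t1) ✓  (c2,t5) ✓  (c2,t6) ✗  (c3,t1) ✓  (c3,t4) ✓  (c4,t5) ✓  (c4,t6) ✓  (c5,t5) ✓  (c6,t1) ✓  (c6,t2) ✓  (c6,t4) ✓  (c6,t5) ✓
Counterexamples (restrictor pairs failing the scope): 1.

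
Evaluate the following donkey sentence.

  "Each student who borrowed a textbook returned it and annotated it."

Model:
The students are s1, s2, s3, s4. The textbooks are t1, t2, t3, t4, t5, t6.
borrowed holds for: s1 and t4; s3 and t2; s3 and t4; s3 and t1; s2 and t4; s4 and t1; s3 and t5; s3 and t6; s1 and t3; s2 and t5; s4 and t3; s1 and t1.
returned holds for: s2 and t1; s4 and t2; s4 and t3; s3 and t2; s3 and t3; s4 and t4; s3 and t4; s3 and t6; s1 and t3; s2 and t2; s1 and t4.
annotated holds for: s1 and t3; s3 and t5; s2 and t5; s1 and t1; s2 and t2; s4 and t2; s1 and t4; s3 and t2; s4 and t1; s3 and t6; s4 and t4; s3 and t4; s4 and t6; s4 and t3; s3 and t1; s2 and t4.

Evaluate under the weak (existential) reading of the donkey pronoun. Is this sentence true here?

"it" takes "a textbook" as antecedent — a donkey pronoun bound across the clause boundary.
Weak reading: every student s with some borrowed-textbook has at least one borrowed-textbook t such that returned(s,t) ∧ annotated(s,t).
Per student: s1:✓  s2:✗  s3:✓  s4:✓
s2 has no witness among its borrowed-textbooks.

False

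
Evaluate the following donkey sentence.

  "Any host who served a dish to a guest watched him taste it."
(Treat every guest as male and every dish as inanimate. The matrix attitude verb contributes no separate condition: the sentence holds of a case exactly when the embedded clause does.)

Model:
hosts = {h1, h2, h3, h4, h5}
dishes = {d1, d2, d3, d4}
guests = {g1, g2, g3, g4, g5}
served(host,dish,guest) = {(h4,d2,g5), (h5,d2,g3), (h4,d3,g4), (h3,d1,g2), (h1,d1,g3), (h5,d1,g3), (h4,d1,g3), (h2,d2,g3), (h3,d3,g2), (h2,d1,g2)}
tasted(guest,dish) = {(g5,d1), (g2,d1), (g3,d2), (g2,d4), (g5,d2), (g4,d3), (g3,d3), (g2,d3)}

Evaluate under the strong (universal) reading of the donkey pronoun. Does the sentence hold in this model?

"him" takes "a guest" as antecedent and "it" takes "a dish"; both are donkey pronouns co-varying with the restrictor.
Strong reading: for every (h,d,g) with served(h,d,g), tasted(g,d).
Restrictor triples: (h1,d1,g3)→tasted(g3,d1) ✗  (h2,d1,g2)→tasted(g2,d1) ✓  (h2,d2,g3)→tasted(g3,d2) ✓  (h3,d1,g2)→tasted(g2,d1) ✓  (h3,d3,g2)→tasted(g2,d3) ✓  (h4,d1,g3)→tasted(g3,d1) ✗  (h4,d2,g5)→tasted(g5,d2) ✓  (h4,d3,g4)→tasted(g4,d3) ✓  (h5,d1,g3)→tasted(g3,d1) ✗  (h5,d2,g3)→tasted(g3,d2) ✓
Counterexample: (h1,d1,g3) — tasted(g3,d1) does not hold.

False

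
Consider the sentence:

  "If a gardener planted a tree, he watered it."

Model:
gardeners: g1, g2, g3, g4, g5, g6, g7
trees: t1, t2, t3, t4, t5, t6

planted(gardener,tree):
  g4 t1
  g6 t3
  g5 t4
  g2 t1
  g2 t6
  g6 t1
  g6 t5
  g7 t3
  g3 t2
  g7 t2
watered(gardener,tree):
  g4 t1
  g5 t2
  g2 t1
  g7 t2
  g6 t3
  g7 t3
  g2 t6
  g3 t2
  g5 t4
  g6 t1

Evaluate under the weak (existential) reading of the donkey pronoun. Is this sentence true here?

"it" takes "a tree" as antecedent — a donkey pronoun bound across the clause boundary.
Weak reading: every gardener g with some planted-tree has at least one planted-tree t such that watered(g,t).
Per gardener: g2:✓  g3:✓  g4:✓  g5:✓  g6:✓  g7:✓
Every gardener in the restrictor has a witness.

True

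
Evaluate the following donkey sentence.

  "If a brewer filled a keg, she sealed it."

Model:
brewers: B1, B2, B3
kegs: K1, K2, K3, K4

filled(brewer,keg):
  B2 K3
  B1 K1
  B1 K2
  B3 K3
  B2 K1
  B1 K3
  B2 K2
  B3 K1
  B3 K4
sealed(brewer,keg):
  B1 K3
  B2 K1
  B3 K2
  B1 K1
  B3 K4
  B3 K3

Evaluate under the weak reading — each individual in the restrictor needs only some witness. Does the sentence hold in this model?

True

"it" takes "a keg" as antecedent — a donkey pronoun bound across the clause boundary.
Weak reading: every brewer b with some filled-keg has at least one filled-keg k such that sealed(b,k).
Per brewer: B1:✓  B2:✓  B3:✓
Every brewer in the restrictor has a witness.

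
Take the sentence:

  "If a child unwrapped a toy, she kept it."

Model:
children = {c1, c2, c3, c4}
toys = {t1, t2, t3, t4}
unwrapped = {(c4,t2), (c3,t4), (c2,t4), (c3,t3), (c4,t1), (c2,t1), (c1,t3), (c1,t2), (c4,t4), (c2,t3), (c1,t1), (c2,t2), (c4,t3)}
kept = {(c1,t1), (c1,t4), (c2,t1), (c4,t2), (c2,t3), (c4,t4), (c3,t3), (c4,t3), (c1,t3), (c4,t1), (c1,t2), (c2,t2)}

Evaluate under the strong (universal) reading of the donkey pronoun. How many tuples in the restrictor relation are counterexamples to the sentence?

2

"it" takes "a toy" as antecedent — a donkey pronoun bound across the clause boundary.
Strong reading: for every (c,t) with unwrapped(c,t), kept(c,t).
Restrictor pairs: (c1,t1) ✓  (c1,t2) ✓  (c1,t3) ✓  (c2,t1) ✓  (c2,t2) ✓  (c2,t3) ✓  (c2,t4) ✗  (c3,t3) ✓  (c3,t4) ✗  (c4,t1) ✓  (c4,t2) ✓  (c4,t3) ✓  (c4,t4) ✓
Counterexamples (restrictor pairs failing the scope): 2.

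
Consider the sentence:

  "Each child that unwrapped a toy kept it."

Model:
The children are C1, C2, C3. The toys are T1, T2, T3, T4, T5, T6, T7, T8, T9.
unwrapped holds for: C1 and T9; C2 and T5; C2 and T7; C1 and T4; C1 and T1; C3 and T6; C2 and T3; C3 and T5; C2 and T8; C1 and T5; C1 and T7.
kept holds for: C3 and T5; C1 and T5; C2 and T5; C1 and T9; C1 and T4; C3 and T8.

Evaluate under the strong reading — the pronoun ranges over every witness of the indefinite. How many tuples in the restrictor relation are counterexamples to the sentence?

"it" takes "a toy" as antecedent — a donkey pronoun bound across the clause boundary.
Strong reading: for every (c,t) with unwrapped(c,t), kept(c,t).
Restrictor pairs: (C1,T1) ✗  (C1,T4) ✓  (C1,T5) ✓  (C1,T7) ✗  (C1,T9) ✓  (C2,T3) ✗  (C2,T5) ✓  (C2,T7) ✗  (C2,T8) ✗  (C3,T5) ✓  (C3,T6) ✗
Counterexamples (restrictor pairs failing the scope): 6.

6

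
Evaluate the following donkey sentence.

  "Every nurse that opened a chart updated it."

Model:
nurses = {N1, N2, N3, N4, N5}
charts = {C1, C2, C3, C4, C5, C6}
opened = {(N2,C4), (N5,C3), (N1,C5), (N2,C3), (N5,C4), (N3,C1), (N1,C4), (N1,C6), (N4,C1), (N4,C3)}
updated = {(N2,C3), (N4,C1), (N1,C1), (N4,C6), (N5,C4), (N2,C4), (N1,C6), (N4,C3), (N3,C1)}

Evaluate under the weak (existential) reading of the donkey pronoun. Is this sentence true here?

"it" takes "a chart" as antecedent — a donkey pronoun bound across the clause boundary.
Weak reading: every nurse n with some opened-chart has at least one opened-chart c such that updated(n,c).
Per nurse: N1:✓  N2:✓  N3:✓  N4:✓  N5:✓
Every nurse in the restrictor has a witness.

True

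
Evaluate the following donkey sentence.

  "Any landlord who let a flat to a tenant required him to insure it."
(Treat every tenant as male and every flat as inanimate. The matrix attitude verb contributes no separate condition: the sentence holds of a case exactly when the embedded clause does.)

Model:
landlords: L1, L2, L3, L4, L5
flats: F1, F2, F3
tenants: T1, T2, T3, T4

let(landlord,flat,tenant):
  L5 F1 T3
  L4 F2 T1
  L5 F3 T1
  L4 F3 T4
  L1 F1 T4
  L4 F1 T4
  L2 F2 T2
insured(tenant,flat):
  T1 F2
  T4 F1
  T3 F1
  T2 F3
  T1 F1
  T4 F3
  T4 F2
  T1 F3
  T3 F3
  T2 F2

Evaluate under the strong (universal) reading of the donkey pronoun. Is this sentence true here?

True

"him" takes "a tenant" as antecedent and "it" takes "a flat"; both are donkey pronouns co-varying with the restrictor.
Strong reading: for every (l,f,t) with let(l,f,t), insured(t,f).
Restrictor triples: (L1,F1,T4)→insured(T4,F1) ✓  (L2,F2,T2)→insured(T2,F2) ✓  (L4,F1,T4)→insured(T4,F1) ✓  (L4,F2,T1)→insured(T1,F2) ✓  (L4,F3,T4)→insured(T4,F3) ✓  (L5,F1,T3)→insured(T3,F1) ✓  (L5,F3,T1)→insured(T1,F3) ✓
Every restrictor triple satisfies the scope.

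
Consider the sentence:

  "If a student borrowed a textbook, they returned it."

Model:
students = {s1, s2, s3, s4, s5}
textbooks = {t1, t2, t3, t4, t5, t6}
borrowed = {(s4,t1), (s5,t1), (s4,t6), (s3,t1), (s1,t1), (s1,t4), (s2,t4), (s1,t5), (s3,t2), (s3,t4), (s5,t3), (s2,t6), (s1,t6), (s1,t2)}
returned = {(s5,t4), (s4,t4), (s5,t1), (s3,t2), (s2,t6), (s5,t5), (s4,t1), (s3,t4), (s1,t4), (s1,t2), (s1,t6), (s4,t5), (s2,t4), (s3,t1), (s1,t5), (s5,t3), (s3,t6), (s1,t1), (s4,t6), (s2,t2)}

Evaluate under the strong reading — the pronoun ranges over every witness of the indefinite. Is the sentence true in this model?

True

"it" takes "a textbook" as antecedent — a donkey pronoun bound across the clause boundary.
Strong reading: for every (s,t) with borrowed(s,t), returned(s,t).
Restrictor pairs: (s1,t1) ✓  (s1,t2) ✓  (s1,t4) ✓  (s1,t5) ✓  (s1,t6) ✓  (s2,t4) ✓  (s2,t6) ✓  (s3,t1) ✓  (s3,t2) ✓  (s3,t4) ✓  (s4,t1) ✓  (s4,t6) ✓  (s5,t1) ✓  (s5,t3) ✓
Every restrictor pair satisfies the scope.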